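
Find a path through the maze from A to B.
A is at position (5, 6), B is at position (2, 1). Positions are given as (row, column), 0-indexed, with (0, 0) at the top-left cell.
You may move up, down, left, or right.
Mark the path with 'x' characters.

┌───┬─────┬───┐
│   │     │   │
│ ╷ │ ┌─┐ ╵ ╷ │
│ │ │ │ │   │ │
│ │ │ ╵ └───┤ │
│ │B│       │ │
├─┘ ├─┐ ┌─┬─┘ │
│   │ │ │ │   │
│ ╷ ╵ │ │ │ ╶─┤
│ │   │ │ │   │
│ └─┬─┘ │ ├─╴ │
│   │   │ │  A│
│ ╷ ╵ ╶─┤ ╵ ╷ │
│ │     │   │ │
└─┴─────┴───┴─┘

Finding the shortest path from (5, 6) to (2, 1):
Path length: 28 steps
Directions: up → left → up → right → up → up → up → left → down → left → up → left → left → down → down → right → down → down → down → left → down → left → up → left → up → up → right → up

Solution:

┌───┬─────┬───┐
│   │x x x│x x│
│ ╷ │ ┌─┐ ╵ ╷ │
│ │ │x│ │x x│x│
│ │ │ ╵ └───┤ │
│ │B│x x    │x│
├─┘ ├─┐ ┌─┬─┘ │
│x x│ │x│ │x x│
│ ╷ ╵ │ │ │ ╶─┤
│x│   │x│ │x x│
│ └─┬─┘ │ ├─╴ │
│x x│x x│ │  A│
│ ╷ ╵ ╶─┤ ╵ ╷ │
│ │x x  │   │ │
└─┴─────┴───┴─┘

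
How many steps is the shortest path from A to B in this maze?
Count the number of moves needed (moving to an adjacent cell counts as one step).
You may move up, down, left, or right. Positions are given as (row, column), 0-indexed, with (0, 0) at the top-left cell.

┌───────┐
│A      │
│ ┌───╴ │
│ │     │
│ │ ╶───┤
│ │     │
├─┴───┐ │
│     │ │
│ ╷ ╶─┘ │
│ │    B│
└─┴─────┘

Using BFS to find shortest path:
Start: (0, 0), End: (4, 3)
Path found:
(0,0) → (0,1) → (0,2) → (0,3) → (1,3) → (1,2) → (1,1) → (2,1) → (2,2) → (2,3) → (3,3) → (4,3)
Number of steps: 11

Solution:

┌───────┐
│A → → ↓│
│ ┌───╴ │
│ │↓ ← ↲│
│ │ ╶───┤
│ │↳ → ↓│
├─┴───┐ │
│     │↓│
│ ╷ ╶─┘ │
│ │    B│
└─┴─────┘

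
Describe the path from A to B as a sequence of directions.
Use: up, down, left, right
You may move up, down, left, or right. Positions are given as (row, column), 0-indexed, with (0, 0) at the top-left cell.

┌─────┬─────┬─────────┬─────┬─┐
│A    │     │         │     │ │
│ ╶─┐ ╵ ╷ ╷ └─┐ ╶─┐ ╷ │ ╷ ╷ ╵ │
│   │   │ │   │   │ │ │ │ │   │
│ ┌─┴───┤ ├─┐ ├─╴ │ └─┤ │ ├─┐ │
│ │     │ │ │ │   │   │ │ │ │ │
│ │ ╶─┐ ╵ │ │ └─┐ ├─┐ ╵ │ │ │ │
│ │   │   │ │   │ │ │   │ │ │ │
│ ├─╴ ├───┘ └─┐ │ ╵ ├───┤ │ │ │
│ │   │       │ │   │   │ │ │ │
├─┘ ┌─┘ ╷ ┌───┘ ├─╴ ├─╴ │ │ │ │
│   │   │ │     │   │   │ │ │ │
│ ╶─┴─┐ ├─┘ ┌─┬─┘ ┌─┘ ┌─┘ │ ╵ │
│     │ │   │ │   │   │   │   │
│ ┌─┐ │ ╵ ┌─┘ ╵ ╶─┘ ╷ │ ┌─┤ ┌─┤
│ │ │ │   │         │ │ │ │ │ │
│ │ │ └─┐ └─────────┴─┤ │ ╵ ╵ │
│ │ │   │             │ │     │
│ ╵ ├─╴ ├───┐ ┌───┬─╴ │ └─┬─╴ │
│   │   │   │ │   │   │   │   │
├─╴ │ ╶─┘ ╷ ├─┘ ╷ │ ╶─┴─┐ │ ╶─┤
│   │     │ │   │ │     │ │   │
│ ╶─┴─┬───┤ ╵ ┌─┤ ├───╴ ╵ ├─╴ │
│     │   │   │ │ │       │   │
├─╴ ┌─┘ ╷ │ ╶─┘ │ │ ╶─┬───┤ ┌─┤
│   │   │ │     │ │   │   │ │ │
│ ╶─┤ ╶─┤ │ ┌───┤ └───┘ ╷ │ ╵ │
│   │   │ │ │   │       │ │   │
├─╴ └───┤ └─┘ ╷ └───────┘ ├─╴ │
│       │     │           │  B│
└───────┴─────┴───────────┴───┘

Finding the path and converting it to directions:
Path through cells: (0,0) → (0,1) → (0,2) → (1,2) → (1,3) → (0,3) → (0,4) → (0,5) → (1,5) → (1,6) → (2,6) → (3,6) → (3,7) → (4,7) → (5,7) → (5,6) → (5,5) → (6,5) → (6,4) → (7,4) → (8,4) → (8,5) → (8,6) → (8,7) → (8,8) → (8,9) → (8,10) → (9,10) → (9,9) → (10,9) → (10,10) → (10,11) → (11,11) → (11,12) → (10,12) → (9,12) → (9,11) → (8,11) → (7,11) → (6,11) → (6,12) → (5,12) → (4,12) → (3,12) → (2,12) → (1,12) → (0,12) → (0,13) → (1,13) → (1,14) → (2,14) → (3,14) → (4,14) → (5,14) → (6,14) → (6,13) → (7,13) → (8,13) → (8,14) → (9,14) → (9,13) → (10,13) → (10,14) → (11,14) → (11,13) → (12,13) → (13,13) → (13,14) → (14,14)
Directions: right, right, down, right, up, right, right, down, right, down, down, right, down, down, left, left, down, left, down, down, right, right, right, right, right, right, down, left, down, right, right, down, right, up, up, left, up, up, up, right, up, up, up, up, up, up, right, down, right, down, down, down, down, down, left, down, down, right, down, left, down, right, down, left, down, down, right, down

Solution:

┌─────┬─────┬─────────┬─────┬─┐
│A → ↓│↱ → ↓│         │  ↱ ↓│ │
│ ╶─┐ ╵ ╷ ╷ └─┐ ╶─┐ ╷ │ ╷ ╷ ╵ │
│   │↳ ↑│ │↳ ↓│   │ │ │ │↑│↳ ↓│
│ ┌─┴───┤ ├─┐ ├─╴ │ └─┤ │ ├─┐ │
│ │     │ │ │↓│   │   │ │↑│ │↓│
│ │ ╶─┐ ╵ │ │ └─┐ ├─┐ ╵ │ │ │ │
│ │   │   │ │↳ ↓│ │ │   │↑│ │↓│
│ ├─╴ ├───┘ └─┐ │ ╵ ├───┤ │ │ │
│ │   │       │↓│   │   │↑│ │↓│
├─┘ ┌─┘ ╷ ┌───┘ ├─╴ ├─╴ │ │ │ │
│   │   │ │↓ ← ↲│   │   │↑│ │↓│
│ ╶─┴─┐ ├─┘ ┌─┬─┘ ┌─┘ ┌─┘ │ ╵ │
│     │ │↓ ↲│ │   │   │↱ ↑│↓ ↲│
│ ┌─┐ │ ╵ ┌─┘ ╵ ╶─┘ ╷ │ ┌─┤ ┌─┤
│ │ │ │  ↓│         │ │↑│ │↓│ │
│ │ │ └─┐ └─────────┴─┤ │ ╵ ╵ │
│ │ │   │↳ → → → → → ↓│↑│  ↳ ↓│
│ ╵ ├─╴ ├───┐ ┌───┬─╴ │ └─┬─╴ │
│   │   │   │ │   │↓ ↲│↑ ↰│↓ ↲│
├─╴ │ ╶─┘ ╷ ├─┘ ╷ │ ╶─┴─┐ │ ╶─┤
│   │     │ │   │ │↳ → ↓│↑│↳ ↓│
│ ╶─┴─┬───┤ ╵ ┌─┤ ├───╴ ╵ ├─╴ │
│     │   │   │ │ │    ↳ ↑│↓ ↲│
├─╴ ┌─┘ ╷ │ ╶─┘ │ │ ╶─┬───┤ ┌─┤
│   │   │ │     │ │   │   │↓│ │
│ ╶─┤ ╶─┤ │ ┌───┤ └───┘ ╷ │ ╵ │
│   │   │ │ │   │       │ │↳ ↓│
├─╴ └───┤ └─┘ ╷ └───────┘ ├─╴ │
│       │     │           │  B│
└───────┴─────┴───────────┴───┘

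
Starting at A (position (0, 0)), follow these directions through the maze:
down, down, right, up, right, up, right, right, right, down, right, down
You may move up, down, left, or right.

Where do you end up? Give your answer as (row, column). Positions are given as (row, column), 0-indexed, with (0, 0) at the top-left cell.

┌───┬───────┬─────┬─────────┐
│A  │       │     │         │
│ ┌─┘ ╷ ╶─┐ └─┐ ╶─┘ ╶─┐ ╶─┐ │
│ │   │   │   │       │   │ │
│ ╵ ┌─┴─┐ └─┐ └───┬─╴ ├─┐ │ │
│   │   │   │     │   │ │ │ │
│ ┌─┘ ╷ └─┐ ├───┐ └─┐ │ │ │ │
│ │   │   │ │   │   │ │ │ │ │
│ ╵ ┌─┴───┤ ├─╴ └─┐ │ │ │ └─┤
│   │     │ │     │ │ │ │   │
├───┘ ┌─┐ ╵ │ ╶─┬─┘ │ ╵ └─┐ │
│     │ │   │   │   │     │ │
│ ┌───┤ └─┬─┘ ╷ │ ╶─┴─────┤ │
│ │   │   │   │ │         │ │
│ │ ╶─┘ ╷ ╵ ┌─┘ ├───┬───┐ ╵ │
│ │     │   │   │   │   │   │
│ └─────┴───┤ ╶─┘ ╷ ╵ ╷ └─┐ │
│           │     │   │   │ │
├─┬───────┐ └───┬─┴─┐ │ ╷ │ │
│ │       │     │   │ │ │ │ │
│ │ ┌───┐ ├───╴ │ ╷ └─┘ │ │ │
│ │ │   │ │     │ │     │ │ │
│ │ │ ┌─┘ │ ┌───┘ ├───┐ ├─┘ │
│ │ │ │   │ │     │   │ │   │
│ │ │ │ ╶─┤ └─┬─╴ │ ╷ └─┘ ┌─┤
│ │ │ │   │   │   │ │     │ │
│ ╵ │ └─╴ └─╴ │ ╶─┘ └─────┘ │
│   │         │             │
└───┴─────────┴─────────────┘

Following directions step by step:
Start: (0, 0)
  down: (0, 0) → (1, 0)
  down: (1, 0) → (2, 0)
  right: (2, 0) → (2, 1)
  up: (2, 1) → (1, 1)
  right: (1, 1) → (1, 2)
  up: (1, 2) → (0, 2)
  right: (0, 2) → (0, 3)
  right: (0, 3) → (0, 4)
  right: (0, 4) → (0, 5)
  down: (0, 5) → (1, 5)
  right: (1, 5) → (1, 6)
  down: (1, 6) → (2, 6)
Final position: (2, 6)

Path taken:

┌───┬───────┬─────┬─────────┐
│A  │↱ → → ↓│     │         │
│ ┌─┘ ╷ ╶─┐ └─┐ ╶─┘ ╶─┐ ╶─┐ │
│↓│↱ ↑│   │↳ ↓│       │   │ │
│ ╵ ┌─┴─┐ └─┐ └───┬─╴ ├─┐ │ │
│↳ ↑│   │   │B    │   │ │ │ │
│ ┌─┘ ╷ └─┐ ├───┐ └─┐ │ │ │ │
│ │   │   │ │   │   │ │ │ │ │
│ ╵ ┌─┴───┤ ├─╴ └─┐ │ │ │ └─┤
│   │     │ │     │ │ │ │   │
├───┘ ┌─┐ ╵ │ ╶─┬─┘ │ ╵ └─┐ │
│     │ │   │   │   │     │ │
│ ┌───┤ └─┬─┘ ╷ │ ╶─┴─────┤ │
│ │   │   │   │ │         │ │
│ │ ╶─┘ ╷ ╵ ┌─┘ ├───┬───┐ ╵ │
│ │     │   │   │   │   │   │
│ └─────┴───┤ ╶─┘ ╷ ╵ ╷ └─┐ │
│           │     │   │   │ │
├─┬───────┐ └───┬─┴─┐ │ ╷ │ │
│ │       │     │   │ │ │ │ │
│ │ ┌───┐ ├───╴ │ ╷ └─┘ │ │ │
│ │ │   │ │     │ │     │ │ │
│ │ │ ┌─┘ │ ┌───┘ ├───┐ ├─┘ │
│ │ │ │   │ │     │   │ │   │
│ │ │ │ ╶─┤ └─┬─╴ │ ╷ └─┘ ┌─┤
│ │ │ │   │   │   │ │     │ │
│ ╵ │ └─╴ └─╴ │ ╶─┘ └─────┘ │
│   │         │             │
└───┴─────────┴─────────────┘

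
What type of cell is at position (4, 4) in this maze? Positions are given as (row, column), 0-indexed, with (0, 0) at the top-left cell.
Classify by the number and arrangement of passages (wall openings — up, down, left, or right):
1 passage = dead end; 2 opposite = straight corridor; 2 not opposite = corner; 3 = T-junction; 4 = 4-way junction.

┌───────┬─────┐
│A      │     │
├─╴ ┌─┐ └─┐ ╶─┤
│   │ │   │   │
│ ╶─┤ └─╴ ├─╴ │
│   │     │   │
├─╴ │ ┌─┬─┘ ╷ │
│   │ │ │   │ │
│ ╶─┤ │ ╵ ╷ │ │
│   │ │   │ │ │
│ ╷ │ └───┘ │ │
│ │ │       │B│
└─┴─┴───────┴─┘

Checking cell at (4, 4):
Number of passages: 2
Cell type: corner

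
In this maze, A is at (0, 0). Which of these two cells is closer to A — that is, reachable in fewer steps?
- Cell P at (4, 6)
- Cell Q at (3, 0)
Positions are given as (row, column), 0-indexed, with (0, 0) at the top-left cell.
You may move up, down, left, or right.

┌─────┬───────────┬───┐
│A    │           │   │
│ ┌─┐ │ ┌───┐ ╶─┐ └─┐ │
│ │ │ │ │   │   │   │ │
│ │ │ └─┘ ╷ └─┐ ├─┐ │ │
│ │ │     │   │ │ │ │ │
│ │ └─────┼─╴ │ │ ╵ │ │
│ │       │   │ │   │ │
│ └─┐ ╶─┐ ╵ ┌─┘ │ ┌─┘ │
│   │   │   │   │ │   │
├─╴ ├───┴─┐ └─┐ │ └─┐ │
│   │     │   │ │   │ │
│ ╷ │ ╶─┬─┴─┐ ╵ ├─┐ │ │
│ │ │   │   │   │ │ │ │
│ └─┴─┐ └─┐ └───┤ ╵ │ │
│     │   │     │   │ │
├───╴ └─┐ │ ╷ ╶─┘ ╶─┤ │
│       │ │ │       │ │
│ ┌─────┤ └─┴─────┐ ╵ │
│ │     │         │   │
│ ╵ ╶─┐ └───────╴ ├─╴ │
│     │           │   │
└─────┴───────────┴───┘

Shortest path A → P at (4, 6): 20 steps
Shortest path A → Q at (3, 0): 3 steps

Q is closer (3 steps vs 20 steps).

Path to P:

┌─────┬───────────┬───┐
│A → ↓│           │   │
│ ┌─┐ │ ┌───┐ ╶─┐ └─┐ │
│ │ │↓│ │↱ ↓│   │   │ │
│ │ │ └─┘ ╷ └─┐ ├─┐ │ │
│ │ │↳ → ↑│↳ ↓│ │ │ │ │
│ │ └─────┼─╴ │ │ ╵ │ │
│ │       │↓ ↲│ │   │ │
│ └─┐ ╶─┐ ╵ ┌─┘ │ ┌─┘ │
│   │   │  ↓│P ↰│ │   │
├─╴ ├───┴─┐ └─┐ │ └─┐ │
│   │     │↳ ↓│↑│   │ │
│ ╷ │ ╶─┬─┴─┐ ╵ ├─┐ │ │
│ │ │   │   │↳ ↑│ │ │ │
│ └─┴─┐ └─┐ └───┤ ╵ │ │
│     │   │     │   │ │
├───╴ └─┐ │ ╷ ╶─┘ ╶─┤ │
│       │ │ │       │ │
│ ┌─────┤ └─┴─────┐ ╵ │
│ │     │         │   │
│ ╵ ╶─┐ └───────╴ ├─╴ │
│     │           │   │
└─────┴───────────┴───┘

Path to Q:

┌─────┬───────────┬───┐
│A    │           │   │
│ ┌─┐ │ ┌───┐ ╶─┐ └─┐ │
│↓│ │ │ │   │   │   │ │
│ │ │ └─┘ ╷ └─┐ ├─┐ │ │
│↓│ │     │   │ │ │ │ │
│ │ └─────┼─╴ │ │ ╵ │ │
│Q│       │   │ │   │ │
│ └─┐ ╶─┐ ╵ ┌─┘ │ ┌─┘ │
│   │   │   │   │ │   │
├─╴ ├───┴─┐ └─┐ │ └─┐ │
│   │     │   │ │   │ │
│ ╷ │ ╶─┬─┴─┐ ╵ ├─┐ │ │
│ │ │   │   │   │ │ │ │
│ └─┴─┐ └─┐ └───┤ ╵ │ │
│     │   │     │   │ │
├───╴ └─┐ │ ╷ ╶─┘ ╶─┤ │
│       │ │ │       │ │
│ ┌─────┤ └─┴─────┐ ╵ │
│ │     │         │   │
│ ╵ ╶─┐ └───────╴ ├─╴ │
│     │           │   │
└─────┴───────────┴───┘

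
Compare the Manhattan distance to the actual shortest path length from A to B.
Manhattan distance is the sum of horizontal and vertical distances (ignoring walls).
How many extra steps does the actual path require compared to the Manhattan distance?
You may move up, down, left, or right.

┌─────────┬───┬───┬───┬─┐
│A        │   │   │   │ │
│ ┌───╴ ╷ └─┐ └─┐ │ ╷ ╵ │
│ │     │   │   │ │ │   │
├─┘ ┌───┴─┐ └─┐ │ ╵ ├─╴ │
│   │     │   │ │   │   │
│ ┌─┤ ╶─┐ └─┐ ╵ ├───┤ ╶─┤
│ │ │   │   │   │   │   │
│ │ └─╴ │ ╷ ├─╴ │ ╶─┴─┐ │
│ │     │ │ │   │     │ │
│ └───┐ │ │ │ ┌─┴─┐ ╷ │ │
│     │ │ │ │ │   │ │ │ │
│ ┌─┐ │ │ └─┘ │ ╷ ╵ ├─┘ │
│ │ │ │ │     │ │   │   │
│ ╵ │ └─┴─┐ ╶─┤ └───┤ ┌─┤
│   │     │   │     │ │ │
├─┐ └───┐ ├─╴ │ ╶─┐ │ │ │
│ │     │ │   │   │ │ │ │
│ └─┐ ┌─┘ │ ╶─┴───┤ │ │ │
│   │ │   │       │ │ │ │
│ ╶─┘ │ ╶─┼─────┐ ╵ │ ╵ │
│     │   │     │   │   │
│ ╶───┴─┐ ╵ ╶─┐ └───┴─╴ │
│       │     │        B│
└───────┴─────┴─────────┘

Manhattan distance: |11 - 0| + |11 - 0| = 22
Actual path length: 32
Extra steps: 32 - 22 = 10

Solution:

┌─────────┬───┬───┬───┬─┐
│A → → ↓  │   │   │   │ │
│ ┌───╴ ╷ └─┐ └─┐ │ ╷ ╵ │
│ │↓ ← ↲│   │   │ │ │   │
├─┘ ┌───┴─┐ └─┐ │ ╵ ├─╴ │
│↓ ↲│     │   │ │   │   │
│ ┌─┤ ╶─┐ └─┐ ╵ ├───┤ ╶─┤
│↓│ │   │   │   │   │   │
│ │ └─╴ │ ╷ ├─╴ │ ╶─┴─┐ │
│↓│     │ │ │   │     │ │
│ └───┐ │ │ │ ┌─┴─┐ ╷ │ │
│↳ → ↓│ │ │ │ │   │ │ │ │
│ ┌─┐ │ │ └─┘ │ ╷ ╵ ├─┘ │
│ │ │↓│ │     │ │   │   │
│ ╵ │ └─┴─┐ ╶─┤ └───┤ ┌─┤
│   │↳ → ↓│   │     │ │ │
├─┐ └───┐ ├─╴ │ ╶─┐ │ │ │
│ │     │↓│   │   │ │ │ │
│ └─┐ ┌─┘ │ ╶─┴───┤ │ │ │
│   │ │↓ ↲│       │ │ │ │
│ ╶─┘ │ ╶─┼─────┐ ╵ │ ╵ │
│     │↳ ↓│↱ → ↓│   │   │
│ ╶───┴─┐ ╵ ╶─┐ └───┴─╴ │
│       │↳ ↑  │↳ → → → B│
└───────┴─────┴─────────┘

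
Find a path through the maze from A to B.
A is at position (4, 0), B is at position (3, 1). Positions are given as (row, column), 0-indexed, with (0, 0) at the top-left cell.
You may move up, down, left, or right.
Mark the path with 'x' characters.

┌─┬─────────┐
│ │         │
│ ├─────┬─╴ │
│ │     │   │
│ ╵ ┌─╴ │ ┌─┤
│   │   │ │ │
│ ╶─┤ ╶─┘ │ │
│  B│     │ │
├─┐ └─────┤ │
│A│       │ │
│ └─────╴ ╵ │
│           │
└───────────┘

Finding the shortest path from (4, 0) to (3, 1):
Path length: 10 steps
Directions: down → right → right → right → right → up → left → left → left → up

Solution:

┌─┬─────────┐
│ │         │
│ ├─────┬─╴ │
│ │     │   │
│ ╵ ┌─╴ │ ┌─┤
│   │   │ │ │
│ ╶─┤ ╶─┘ │ │
│  B│     │ │
├─┐ └─────┤ │
│A│x x x x│ │
│ └─────╴ ╵ │
│x x x x x  │
└───────────┘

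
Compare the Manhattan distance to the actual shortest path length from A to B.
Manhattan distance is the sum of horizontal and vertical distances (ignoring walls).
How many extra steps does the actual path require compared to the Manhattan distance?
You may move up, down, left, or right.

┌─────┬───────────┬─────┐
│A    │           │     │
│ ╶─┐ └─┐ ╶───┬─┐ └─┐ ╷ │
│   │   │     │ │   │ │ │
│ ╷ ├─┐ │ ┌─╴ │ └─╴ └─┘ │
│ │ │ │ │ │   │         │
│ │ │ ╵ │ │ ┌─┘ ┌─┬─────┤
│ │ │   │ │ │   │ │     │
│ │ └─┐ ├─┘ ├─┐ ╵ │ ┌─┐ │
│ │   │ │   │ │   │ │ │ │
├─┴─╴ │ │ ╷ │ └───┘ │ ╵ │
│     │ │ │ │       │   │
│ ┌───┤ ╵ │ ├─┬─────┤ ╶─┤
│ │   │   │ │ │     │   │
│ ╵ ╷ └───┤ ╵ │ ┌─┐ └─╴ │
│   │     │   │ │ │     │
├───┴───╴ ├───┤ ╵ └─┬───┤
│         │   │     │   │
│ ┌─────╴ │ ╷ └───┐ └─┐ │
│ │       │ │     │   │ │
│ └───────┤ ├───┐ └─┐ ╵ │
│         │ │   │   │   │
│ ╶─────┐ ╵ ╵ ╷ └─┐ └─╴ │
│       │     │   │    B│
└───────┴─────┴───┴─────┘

Manhattan distance: |11 - 0| + |11 - 0| = 22
Actual path length: 42
Extra steps: 42 - 22 = 20

Solution:

┌─────┬───────────┬─────┐
│A    │           │     │
│ ╶─┐ └─┐ ╶───┬─┐ └─┐ ╷ │
│↳ ↓│   │     │ │   │ │ │
│ ╷ ├─┐ │ ┌─╴ │ └─╴ └─┘ │
│ │↓│ │ │ │   │         │
│ │ │ ╵ │ │ ┌─┘ ┌─┬─────┤
│ │↓│   │ │ │   │ │     │
│ │ └─┐ ├─┘ ├─┐ ╵ │ ┌─┐ │
│ │↳ ↓│ │   │ │   │ │ │ │
├─┴─╴ │ │ ╷ │ └───┘ │ ╵ │
│↓ ← ↲│ │ │ │       │   │
│ ┌───┤ ╵ │ ├─┬─────┤ ╶─┤
│↓│↱ ↓│   │ │ │     │   │
│ ╵ ╷ └───┤ ╵ │ ┌─┐ └─╴ │
│↳ ↑│↳ → ↓│   │ │ │     │
├───┴───╴ ├───┤ ╵ └─┬───┤
│↓ ← ← ← ↲│↱ ↓│     │   │
│ ┌─────╴ │ ╷ └───┐ └─┐ │
│↓│       │↑│↳ → ↓│   │ │
│ └───────┤ ├───┐ └─┐ ╵ │
│↳ → → → ↓│↑│   │↳ ↓│   │
│ ╶─────┐ ╵ ╵ ╷ └─┐ └─╴ │
│       │↳ ↑  │   │↳ → B│
└───────┴─────┴───┴─────┘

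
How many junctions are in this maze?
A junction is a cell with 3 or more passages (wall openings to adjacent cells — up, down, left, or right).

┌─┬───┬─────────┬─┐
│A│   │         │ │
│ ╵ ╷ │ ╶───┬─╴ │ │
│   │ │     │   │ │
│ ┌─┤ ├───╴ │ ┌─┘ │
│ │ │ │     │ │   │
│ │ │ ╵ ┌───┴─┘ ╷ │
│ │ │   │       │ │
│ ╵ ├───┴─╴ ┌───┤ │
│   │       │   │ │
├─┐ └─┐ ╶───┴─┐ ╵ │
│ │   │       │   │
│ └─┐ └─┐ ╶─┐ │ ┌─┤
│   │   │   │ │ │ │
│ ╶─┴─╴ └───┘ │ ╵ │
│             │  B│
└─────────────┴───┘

Checking each cell for number of passages:

Junctions found (3+ passages):
  (1, 0): 3 passages
  (2, 8): 3 passages
  (3, 5): 3 passages
  (4, 1): 3 passages
  (4, 3): 3 passages
  (5, 4): 3 passages
  (5, 7): 3 passages
  (6, 0): 3 passages
  (7, 3): 3 passages
Total junctions: 9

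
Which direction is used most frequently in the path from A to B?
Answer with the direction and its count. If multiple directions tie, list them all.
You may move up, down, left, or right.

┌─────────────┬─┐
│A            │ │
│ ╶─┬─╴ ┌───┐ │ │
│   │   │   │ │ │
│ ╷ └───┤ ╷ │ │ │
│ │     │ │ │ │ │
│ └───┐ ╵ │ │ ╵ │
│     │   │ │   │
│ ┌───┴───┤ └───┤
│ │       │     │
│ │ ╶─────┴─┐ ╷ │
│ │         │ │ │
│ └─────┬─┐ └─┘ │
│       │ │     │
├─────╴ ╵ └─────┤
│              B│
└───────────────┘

Directions: down, down, down, down, down, down, right, right, right, down, right, right, right, right
Counts: {'down': 7, 'right': 7}
Most common: down and right (tied at 7 times each)

Solution:

┌─────────────┬─┐
│A            │ │
│ ╶─┬─╴ ┌───┐ │ │
│↓  │   │   │ │ │
│ ╷ └───┤ ╷ │ │ │
│↓│     │ │ │ │ │
│ └───┐ ╵ │ │ ╵ │
│↓    │   │ │   │
│ ┌───┴───┤ └───┤
│↓│       │     │
│ │ ╶─────┴─┐ ╷ │
│↓│         │ │ │
│ └─────┬─┐ └─┘ │
│↳ → → ↓│ │     │
├─────╴ ╵ └─────┤
│      ↳ → → → B│
└───────────────┘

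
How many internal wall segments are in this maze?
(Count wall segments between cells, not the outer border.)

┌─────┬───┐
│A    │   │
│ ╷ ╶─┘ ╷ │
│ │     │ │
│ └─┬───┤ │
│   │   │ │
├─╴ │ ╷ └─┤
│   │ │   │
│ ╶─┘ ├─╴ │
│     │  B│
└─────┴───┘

Counting internal wall segments:
Total internal walls: 16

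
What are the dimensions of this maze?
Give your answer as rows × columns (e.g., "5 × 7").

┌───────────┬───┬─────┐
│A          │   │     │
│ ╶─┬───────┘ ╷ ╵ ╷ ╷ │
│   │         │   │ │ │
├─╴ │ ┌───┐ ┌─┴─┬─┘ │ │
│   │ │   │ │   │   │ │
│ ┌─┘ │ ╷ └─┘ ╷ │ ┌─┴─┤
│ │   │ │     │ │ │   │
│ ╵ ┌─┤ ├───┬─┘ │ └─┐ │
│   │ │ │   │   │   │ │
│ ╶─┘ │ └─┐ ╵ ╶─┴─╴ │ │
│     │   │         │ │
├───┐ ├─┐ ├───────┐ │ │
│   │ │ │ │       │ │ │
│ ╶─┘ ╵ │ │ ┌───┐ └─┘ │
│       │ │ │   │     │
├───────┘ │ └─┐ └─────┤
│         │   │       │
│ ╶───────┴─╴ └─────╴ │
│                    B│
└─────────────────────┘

Counting the maze dimensions:
Rows (vertical): 10
Columns (horizontal): 11
Dimensions: 10 × 11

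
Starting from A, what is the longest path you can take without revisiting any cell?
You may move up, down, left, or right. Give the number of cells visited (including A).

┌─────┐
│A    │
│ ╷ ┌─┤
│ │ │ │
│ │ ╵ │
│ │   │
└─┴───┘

Finding longest simple path using DFS:
Start: (0, 0)
Longest path visits 6 cells
Path: A → right → down → down → right → up

Solution:

┌─────┐
│A ↓  │
│ ╷ ┌─┤
│ │↓│B│
│ │ ╵ │
│ │↳ ↑│
└─┴───┘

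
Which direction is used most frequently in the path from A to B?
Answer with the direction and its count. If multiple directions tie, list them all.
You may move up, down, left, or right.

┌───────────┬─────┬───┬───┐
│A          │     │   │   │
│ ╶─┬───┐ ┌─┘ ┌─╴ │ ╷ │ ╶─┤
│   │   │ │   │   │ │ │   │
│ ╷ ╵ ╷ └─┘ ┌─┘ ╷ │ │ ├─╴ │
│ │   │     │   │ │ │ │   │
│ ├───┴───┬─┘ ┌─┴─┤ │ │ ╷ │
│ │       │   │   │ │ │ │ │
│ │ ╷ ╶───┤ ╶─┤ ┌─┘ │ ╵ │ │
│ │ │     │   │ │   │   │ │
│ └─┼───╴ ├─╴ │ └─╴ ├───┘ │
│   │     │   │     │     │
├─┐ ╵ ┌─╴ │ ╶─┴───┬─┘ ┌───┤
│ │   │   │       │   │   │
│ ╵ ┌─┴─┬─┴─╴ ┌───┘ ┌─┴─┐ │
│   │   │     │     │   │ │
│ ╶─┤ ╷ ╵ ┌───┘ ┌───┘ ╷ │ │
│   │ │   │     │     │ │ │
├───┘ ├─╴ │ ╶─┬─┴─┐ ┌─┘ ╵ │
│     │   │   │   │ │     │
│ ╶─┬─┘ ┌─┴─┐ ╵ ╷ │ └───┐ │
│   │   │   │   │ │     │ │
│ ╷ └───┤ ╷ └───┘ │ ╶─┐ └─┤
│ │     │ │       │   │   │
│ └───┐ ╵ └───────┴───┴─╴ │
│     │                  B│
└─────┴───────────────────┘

Directions: down, right, down, right, up, right, down, right, right, up, right, up, right, right, down, left, down, left, down, left, down, right, down, left, down, right, down, left, left, down, left, up, left, down, down, left, left, down, right, down, right, right, down, right, right, right, right, right, right, right, right, right
Counts: {'down': 16, 'right': 22, 'up': 4, 'left': 10}
Most common: right (22 times)

Solution:

┌───────────┬─────┬───┬───┐
│A          │↱ → ↓│   │   │
│ ╶─┬───┐ ┌─┘ ┌─╴ │ ╷ │ ╶─┤
│↳ ↓│↱ ↓│ │↱ ↑│↓ ↲│ │ │   │
│ ╷ ╵ ╷ └─┘ ┌─┘ ╷ │ │ ├─╴ │
│ │↳ ↑│↳ → ↑│↓ ↲│ │ │ │   │
│ ├───┴───┬─┘ ┌─┴─┤ │ │ ╷ │
│ │       │↓ ↲│   │ │ │ │ │
│ │ ╷ ╶───┤ ╶─┤ ┌─┘ │ ╵ │ │
│ │ │     │↳ ↓│ │   │   │ │
│ └─┼───╴ ├─╴ │ └─╴ ├───┘ │
│   │     │↓ ↲│     │     │
├─┐ ╵ ┌─╴ │ ╶─┴───┬─┘ ┌───┤
│ │   │   │↳ ↓    │   │   │
│ ╵ ┌─┴─┬─┴─╴ ┌───┘ ┌─┴─┐ │
│   │↓ ↰│↓ ← ↲│     │   │ │
│ ╶─┤ ╷ ╵ ┌───┘ ┌───┘ ╷ │ │
│   │↓│↑ ↲│     │     │ │ │
├───┘ ├─╴ │ ╶─┬─┴─┐ ┌─┘ ╵ │
│↓ ← ↲│   │   │   │ │     │
│ ╶─┬─┘ ┌─┴─┐ ╵ ╷ │ └───┐ │
│↳ ↓│   │   │   │ │     │ │
│ ╷ └───┤ ╷ └───┘ │ ╶─┐ └─┤
│ │↳ → ↓│ │       │   │   │
│ └───┐ ╵ └───────┴───┴─╴ │
│     │↳ → → → → → → → → B│
└─────┴───────────────────┘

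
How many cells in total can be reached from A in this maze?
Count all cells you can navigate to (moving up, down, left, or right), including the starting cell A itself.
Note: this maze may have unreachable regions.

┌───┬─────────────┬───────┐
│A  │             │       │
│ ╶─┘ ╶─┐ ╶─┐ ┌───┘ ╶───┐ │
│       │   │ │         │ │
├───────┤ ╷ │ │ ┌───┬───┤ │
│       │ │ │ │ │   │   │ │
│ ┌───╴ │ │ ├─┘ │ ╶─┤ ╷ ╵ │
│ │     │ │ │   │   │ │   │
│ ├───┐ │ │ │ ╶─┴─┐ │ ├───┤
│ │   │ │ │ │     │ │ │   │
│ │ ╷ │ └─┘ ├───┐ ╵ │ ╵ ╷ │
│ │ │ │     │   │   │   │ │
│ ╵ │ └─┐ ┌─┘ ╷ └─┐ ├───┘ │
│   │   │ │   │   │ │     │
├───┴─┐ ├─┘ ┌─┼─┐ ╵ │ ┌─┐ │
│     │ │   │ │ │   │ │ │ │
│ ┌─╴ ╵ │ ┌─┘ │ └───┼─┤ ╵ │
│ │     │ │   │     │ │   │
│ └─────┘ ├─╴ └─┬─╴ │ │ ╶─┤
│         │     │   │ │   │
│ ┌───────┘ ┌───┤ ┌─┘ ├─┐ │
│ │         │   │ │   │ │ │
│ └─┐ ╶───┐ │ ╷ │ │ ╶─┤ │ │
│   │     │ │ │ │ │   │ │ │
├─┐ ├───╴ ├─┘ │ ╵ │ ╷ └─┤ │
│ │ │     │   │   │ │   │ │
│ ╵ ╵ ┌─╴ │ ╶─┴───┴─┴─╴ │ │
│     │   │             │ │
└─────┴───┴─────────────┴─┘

Using BFS/flood-fill to find all reachable cells from A:
Maze size: 14 × 13 = 182 total cells
34 cell(s) are walled off and cannot be reached from A.
Reachable cells: 148

Reachable region (· marks reachable cells):

┌───┬─────────────┬───────┐
│A ·│· · · · · · ·│· · · ·│
│ ╶─┘ ╶─┐ ╶─┐ ┌───┘ ╶───┐ │
│· · · ·│· ·│·│· · · · ·│·│
├───────┤ ╷ │ │ ┌───┬───┤ │
│· · · ·│·│·│·│·│· ·│· ·│·│
│ ┌───╴ │ │ ├─┘ │ ╶─┤ ╷ ╵ │
│·│· · ·│·│·│· ·│· ·│·│· ·│
│ ├───┐ │ │ │ ╶─┴─┐ │ ├───┤
│·│· ·│·│·│·│· · ·│·│·│· ·│
│ │ ╷ │ └─┘ ├───┐ ╵ │ ╵ ╷ │
│·│·│·│· · ·│· ·│· ·│· ·│·│
│ ╵ │ └─┐ ┌─┘ ╷ └─┐ ├───┘ │
│· ·│· ·│·│· ·│· ·│·│· · ·│
├───┴─┐ ├─┘ ┌─┼─┐ ╵ │ ┌─┐ │
│· · ·│·│· ·│·│ │· ·│·│·│·│
│ ┌─╴ ╵ │ ┌─┘ │ └───┼─┤ ╵ │
│·│· · ·│·│· ·│     │ │· ·│
│ └─────┘ ├─╴ └─┬─╴ │ │ ╶─┤
│· · · · ·│· · ·│   │ │· ·│
│ ┌───────┘ ┌───┤ ┌─┘ ├─┐ │
│·│· · · · ·│   │ │   │ │·│
│ └─┐ ╶───┐ │ ╷ │ │ ╶─┤ │ │
│· ·│· · ·│·│ │ │ │   │ │·│
├─┐ ├───╴ ├─┘ │ ╵ │ ╷ └─┤ │
│·│·│· · ·│   │   │ │   │·│
│ ╵ ╵ ┌─╴ │ ╶─┴───┴─┴─╴ │ │
│· · ·│· ·│             │·│
└─────┴───┴─────────────┴─┘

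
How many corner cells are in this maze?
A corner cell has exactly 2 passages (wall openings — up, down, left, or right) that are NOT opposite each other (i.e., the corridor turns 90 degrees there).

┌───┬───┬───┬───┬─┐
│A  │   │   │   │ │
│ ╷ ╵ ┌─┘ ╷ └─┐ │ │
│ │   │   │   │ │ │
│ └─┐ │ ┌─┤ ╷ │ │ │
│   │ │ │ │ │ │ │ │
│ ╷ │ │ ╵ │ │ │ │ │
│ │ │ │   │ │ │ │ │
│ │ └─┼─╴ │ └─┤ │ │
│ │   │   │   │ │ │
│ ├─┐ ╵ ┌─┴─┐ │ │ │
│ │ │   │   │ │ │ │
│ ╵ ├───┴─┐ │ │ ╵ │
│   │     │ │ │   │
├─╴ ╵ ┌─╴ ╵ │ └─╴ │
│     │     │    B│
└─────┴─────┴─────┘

Counting corner cells (2 non-opposite passages):
Total corners: 29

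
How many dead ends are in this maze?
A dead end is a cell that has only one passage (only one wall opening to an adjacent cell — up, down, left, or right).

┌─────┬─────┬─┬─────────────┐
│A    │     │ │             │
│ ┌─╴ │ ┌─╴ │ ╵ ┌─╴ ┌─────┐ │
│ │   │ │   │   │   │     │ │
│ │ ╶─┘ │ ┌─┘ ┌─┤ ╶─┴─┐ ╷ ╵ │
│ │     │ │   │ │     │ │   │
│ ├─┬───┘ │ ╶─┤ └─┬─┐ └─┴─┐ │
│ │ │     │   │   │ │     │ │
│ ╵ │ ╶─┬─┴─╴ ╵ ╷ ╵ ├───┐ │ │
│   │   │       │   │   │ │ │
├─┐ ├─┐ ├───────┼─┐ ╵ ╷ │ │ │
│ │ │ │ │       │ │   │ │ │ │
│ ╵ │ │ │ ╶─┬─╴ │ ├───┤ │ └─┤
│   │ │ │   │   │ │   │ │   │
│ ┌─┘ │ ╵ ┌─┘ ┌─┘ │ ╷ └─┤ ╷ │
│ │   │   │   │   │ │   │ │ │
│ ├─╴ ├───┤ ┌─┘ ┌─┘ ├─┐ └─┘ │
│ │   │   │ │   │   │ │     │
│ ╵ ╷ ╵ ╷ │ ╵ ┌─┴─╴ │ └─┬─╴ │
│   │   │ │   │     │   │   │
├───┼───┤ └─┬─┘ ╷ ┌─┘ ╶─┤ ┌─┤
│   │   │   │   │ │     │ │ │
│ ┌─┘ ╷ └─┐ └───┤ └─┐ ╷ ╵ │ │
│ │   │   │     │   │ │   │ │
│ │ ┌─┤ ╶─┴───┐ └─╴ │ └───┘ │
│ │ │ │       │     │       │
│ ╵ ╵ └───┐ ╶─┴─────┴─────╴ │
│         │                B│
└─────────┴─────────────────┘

Checking each cell for number of passages:

Dead ends found at positions:
  (0, 6)
  (1, 10)
  (2, 7)
  (2, 11)
  (3, 1)
  (3, 9)
  (4, 4)
  (5, 0)
  (5, 2)
  (5, 8)
  (5, 13)
  (6, 5)
  (6, 11)
  (7, 1)
  (7, 12)
  (8, 8)
  (8, 10)
  (9, 11)
  (10, 1)
  (10, 6)
  (10, 9)
  (10, 13)
  (11, 4)
  (12, 2)
  (12, 6)
  (13, 4)
Total dead ends: 26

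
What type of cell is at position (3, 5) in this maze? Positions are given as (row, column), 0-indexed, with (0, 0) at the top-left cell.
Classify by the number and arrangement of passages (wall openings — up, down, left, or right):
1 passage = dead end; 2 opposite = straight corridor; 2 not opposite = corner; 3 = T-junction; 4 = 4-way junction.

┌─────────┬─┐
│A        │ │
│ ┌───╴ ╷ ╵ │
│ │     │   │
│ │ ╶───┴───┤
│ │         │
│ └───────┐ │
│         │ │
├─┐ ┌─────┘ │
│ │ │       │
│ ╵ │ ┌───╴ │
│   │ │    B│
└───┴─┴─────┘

Checking cell at (3, 5):
Number of passages: 2
Cell type: straight corridor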